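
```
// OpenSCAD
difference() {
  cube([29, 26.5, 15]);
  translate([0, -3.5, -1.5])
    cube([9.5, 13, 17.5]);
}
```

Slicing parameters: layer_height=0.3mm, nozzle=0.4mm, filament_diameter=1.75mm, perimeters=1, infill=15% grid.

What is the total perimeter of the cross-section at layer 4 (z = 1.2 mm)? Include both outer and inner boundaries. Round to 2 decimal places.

At z = 1.2 mm: the cube is present — its section is the full 29×26.5 rectangle (perimeter 111.00 mm); the 9.5×13 cube at (0, -3.5) contributes its full rectangle (perimeter 45.00 mm); Taking the first minus the rest: starting from the 29×26.5 cube, the 9.5×13 cube at (0, -3.5) partially overlaps it — only the 90.25 mm² overlap (of its 123.50 mm²) is removed, clipping the outline — boundary = 111.00 mm. Overall, the cross-section is a single solid region. Total boundary length (outer) = 111.00 mm.

111.00 mm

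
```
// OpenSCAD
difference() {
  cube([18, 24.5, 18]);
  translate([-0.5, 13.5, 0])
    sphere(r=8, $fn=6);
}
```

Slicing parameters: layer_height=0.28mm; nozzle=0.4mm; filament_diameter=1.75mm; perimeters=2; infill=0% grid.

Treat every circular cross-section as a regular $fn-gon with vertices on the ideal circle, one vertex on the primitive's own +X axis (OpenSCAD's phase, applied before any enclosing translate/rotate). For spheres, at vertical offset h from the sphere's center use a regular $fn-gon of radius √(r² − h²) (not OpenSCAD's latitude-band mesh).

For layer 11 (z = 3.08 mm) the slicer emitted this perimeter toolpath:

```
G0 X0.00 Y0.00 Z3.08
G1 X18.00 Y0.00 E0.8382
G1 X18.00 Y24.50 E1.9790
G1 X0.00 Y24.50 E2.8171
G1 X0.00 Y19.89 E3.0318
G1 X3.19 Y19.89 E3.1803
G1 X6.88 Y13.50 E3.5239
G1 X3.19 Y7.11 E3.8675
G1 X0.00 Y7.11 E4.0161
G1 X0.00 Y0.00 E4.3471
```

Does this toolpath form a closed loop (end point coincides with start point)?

yes

Start point (G0): (0.00, 0.00). End point (last G1): the path returns to the start — closed.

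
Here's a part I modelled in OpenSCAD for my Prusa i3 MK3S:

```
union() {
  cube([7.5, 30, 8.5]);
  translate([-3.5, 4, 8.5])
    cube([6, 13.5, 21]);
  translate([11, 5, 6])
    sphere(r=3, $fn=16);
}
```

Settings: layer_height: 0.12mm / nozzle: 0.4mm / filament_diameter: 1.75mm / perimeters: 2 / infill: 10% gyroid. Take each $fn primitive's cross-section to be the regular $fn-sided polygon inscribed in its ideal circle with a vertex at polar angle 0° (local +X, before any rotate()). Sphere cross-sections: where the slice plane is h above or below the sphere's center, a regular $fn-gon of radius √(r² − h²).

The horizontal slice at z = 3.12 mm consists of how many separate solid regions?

At z = 3.12 mm: the cube (footprint 7.5×30) is included at this height; the cube at (-3.5, 4) is not intersected at this z (z outside [8.5, 29.5]); the r=3 sphere at (11, 5) contributes a regular 16-gon of circumradius √(3²−2.88²) = 0.840; Merging all regions: the 2 present regions are separate (no shared area or edge), so areas and boundary lengths simply add and each stays a separate island — 2 connected regions. The result has 2 disconnected regions.

2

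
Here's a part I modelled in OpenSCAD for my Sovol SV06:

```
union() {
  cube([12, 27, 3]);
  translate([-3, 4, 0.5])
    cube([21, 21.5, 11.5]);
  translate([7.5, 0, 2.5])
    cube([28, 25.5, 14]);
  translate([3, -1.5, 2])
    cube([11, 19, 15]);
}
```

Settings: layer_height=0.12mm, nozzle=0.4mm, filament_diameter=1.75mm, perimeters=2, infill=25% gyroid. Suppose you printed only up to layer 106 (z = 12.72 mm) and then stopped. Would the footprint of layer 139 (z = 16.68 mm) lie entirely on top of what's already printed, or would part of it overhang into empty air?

entirely on top

Compare the two slices. At z = 12.72: the cube does not reach this height (z outside [0, 3]); the cube at (-3, 4) is not intersected at this z (z outside [0.5, 12]); the cube at (7.5, 0) is present — its section is the full 28×25.5 rectangle (area 714.00 mm²); the cube at (3, -1.5) is present — its section is the full 11×19 rectangle (area 209.00 mm²); Taking the union: the regions partially overlap — summed areas 923.00 mm² minus the doubly-counted overlap 113.75 mm² gives 809.25 mm² — area = 809.25 mm². At z = 16.68: the cube does not reach this height (z outside [0, 3]); the cube at (-3, 4) is not intersected at this z (z outside [0.5, 12]); the cube at (7.5, 0) is not intersected at this z (z outside [2.5, 16.5]); the cube at (3, -1.5) is present — its section is the full 11×19 rectangle (area 209.00 mm²); Taking the union: only the 11×19 cube at (3, -1.5) is present, so the union is just that shape — area = 209.00 mm². Checking containment: the cross-section at z = 16.68 is a subset of the cross-section at z = 12.72.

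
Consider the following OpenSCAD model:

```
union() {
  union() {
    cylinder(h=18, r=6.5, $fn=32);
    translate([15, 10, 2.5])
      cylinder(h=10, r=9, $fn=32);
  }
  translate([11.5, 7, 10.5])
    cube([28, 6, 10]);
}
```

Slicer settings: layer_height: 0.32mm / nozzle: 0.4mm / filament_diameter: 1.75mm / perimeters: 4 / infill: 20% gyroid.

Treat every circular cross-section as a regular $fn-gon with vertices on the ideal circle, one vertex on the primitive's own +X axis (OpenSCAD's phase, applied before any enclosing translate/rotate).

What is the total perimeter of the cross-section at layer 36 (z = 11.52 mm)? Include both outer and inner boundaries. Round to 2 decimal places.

At z = 11.52 mm: the r=6.5 cylinder contributes a regular 32-gon of circumradius 6.5 (perimeter = 2·32·6.500·sin(180°/32) = 40.78 mm); the r=9 cylinder at (15, 10) gives a regular 32-gon of circumradius 9 (constant along its height) (perimeter = 2·32·9.000·sin(180°/32) = 56.46 mm); Merging all regions: the 2 present regions are separate (no shared area or edge), so areas and boundary lengths simply add and each stays a separate island — boundary = 97.23 mm; the cube at (11.5, 7) is present — its section is the full 28×6 rectangle (perimeter 68.00 mm); Taking the union: the regions partially overlap (shared area 73.80 mm²), so the edge portions inside another operand are dropped and the merged outline is re-measured after clipping — boundary = 129.20 mm. Overall, the cross-section has 2 separate islands. Total boundary length (outer) = 129.20 mm.

129.20 mm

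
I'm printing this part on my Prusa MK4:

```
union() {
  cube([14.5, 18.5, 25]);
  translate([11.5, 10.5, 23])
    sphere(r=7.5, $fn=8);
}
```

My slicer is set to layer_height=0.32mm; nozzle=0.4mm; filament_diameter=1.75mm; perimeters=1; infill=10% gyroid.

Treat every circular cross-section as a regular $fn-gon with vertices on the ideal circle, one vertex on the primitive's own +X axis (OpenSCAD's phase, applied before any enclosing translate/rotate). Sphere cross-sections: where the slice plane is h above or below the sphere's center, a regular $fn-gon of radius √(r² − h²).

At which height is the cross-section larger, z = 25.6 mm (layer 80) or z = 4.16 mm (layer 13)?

layer 13 (z = 4.16 mm)

Layer 80 (z = 25.6): the cube does not reach this height (z outside [0, 25]); the r=7.5 sphere at (11.5, 10.5) slices to a regular 8-gon of circumradius 7.035 (√(r²−h²) with h=2.6 from center) (area = (8/2)·7.035²·sin(360°/8) = 139.98 mm²); Taking the union: only the r=7.5 sphere at (11.5, 10.5) is present, so the union is just that shape — area = 139.98 mm². So its area = 139.98 mm². Layer 13 (z = 4.16): the cube (footprint 14.5×18.5) is included at this height (area 268.25 mm²); the sphere at (11.5, 10.5) is not intersected at this z (|z−center|=18.840 > r=7.5); Merging all regions: only the 14.5×18.5 cube is present, so the union is just that shape — area = 268.25 mm². So its area = 268.25 mm². Layer 13 is larger (268.25 vs 139.98 mm²).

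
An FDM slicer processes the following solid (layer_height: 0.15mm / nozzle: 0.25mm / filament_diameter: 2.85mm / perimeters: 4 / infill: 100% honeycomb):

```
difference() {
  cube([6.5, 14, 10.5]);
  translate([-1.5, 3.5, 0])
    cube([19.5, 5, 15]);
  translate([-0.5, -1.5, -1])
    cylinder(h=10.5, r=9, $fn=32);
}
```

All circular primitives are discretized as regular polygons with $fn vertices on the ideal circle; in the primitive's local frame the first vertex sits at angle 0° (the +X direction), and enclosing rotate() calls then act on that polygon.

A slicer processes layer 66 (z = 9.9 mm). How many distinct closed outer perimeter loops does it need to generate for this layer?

At z = 9.9 mm: the cube is present — its section is the full 6.5×14 rectangle; the cube at (-1.5, 3.5) is present — its section is the full 19.5×5 rectangle; the cylinder at (-0.5, -1.5) does not reach this height (z outside [-1, 9.5]); Taking the first minus the rest: starting from the 6.5×14 cube, the 19.5×5 cube at (-1.5, 3.5) partially overlaps it — only the 32.50 mm² overlap (of its 97.50 mm²) is removed, clipping the outline — 2 connected regions. The result has 2 disconnected regions.

2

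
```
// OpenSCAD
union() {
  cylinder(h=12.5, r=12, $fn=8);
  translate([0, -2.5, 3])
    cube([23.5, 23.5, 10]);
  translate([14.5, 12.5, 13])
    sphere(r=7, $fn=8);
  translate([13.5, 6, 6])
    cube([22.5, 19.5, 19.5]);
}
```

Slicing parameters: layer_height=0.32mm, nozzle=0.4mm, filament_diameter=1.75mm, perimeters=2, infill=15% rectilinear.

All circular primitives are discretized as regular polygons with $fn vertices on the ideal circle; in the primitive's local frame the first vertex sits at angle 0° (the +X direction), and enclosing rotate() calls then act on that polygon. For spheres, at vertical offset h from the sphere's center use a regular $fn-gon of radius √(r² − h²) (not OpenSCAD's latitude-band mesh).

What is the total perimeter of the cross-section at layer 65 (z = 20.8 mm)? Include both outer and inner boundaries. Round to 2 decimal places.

At z = 20.8 mm: the cylinder is absent (z outside [0, 12.5]); the cube at (0, -2.5) is not intersected at this z (z outside [3, 13]); the sphere at (14.5, 12.5) does not reach this height (|z−center|=7.800 > r=7); the 22.5×19.5 cube at (13.5, 6) contributes its full rectangle (perimeter 84.00 mm); Taking the union: only the 22.5×19.5 cube at (13.5, 6) is present, so the union is just that shape — boundary = 84.00 mm. Overall, the cross-section is a single solid region. Total boundary length (outer) = 84.00 mm.

84.00 mm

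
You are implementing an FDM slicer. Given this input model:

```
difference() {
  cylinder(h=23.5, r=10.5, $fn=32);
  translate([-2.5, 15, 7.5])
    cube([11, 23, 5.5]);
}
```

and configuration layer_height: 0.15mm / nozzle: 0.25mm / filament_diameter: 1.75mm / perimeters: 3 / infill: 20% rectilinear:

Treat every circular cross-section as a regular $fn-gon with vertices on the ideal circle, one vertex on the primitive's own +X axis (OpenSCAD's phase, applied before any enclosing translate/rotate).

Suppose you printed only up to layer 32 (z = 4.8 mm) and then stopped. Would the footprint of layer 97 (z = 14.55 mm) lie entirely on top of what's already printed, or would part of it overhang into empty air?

Compare the two slices. At z = 4.8: the r=10.5 cylinder contributes a regular 32-gon of circumradius 10.5 (area = (32/2)·10.500²·sin(360°/32) = 344.14 mm²); the cube at (-2.5, 15) is absent (z outside [7.5, 13]); Subtracting the remaining from the first: none of the subtracted shapes is present at this height, so the r=10.5 cylinder is unchanged — area = 344.14 mm². At z = 14.55: the cylinder: section is a regular 32-gon, circumradius r=10.5 (area = (32/2)·10.500²·sin(360°/32) = 344.14 mm²); the cube at (-2.5, 15) is absent (z outside [7.5, 13]); Subtracting the remaining from the first: none of the subtracted shapes is present at this height, so the r=10.5 cylinder is unchanged — area = 344.14 mm². Checking containment: the cross-section at z = 14.55 is a subset of the cross-section at z = 4.8.

entirely on top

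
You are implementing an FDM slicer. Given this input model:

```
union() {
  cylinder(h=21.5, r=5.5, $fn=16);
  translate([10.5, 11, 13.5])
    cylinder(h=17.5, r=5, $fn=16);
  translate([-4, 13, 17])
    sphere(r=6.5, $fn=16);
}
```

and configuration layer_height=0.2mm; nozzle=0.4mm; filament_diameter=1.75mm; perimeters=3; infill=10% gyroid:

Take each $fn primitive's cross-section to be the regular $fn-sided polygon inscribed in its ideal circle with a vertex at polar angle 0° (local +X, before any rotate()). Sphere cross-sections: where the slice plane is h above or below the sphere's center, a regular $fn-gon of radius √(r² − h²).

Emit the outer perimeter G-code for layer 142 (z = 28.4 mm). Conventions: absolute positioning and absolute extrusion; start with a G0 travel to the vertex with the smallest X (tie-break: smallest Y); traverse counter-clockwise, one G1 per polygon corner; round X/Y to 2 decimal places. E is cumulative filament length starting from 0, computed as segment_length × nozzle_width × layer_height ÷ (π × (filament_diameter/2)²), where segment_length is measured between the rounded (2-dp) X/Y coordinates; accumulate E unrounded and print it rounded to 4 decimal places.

At z = 28.4 mm: the cylinder is absent (z outside [0, 21.5]); the r=5 cylinder at (10.5, 11) contributes a regular 16-gon of circumradius 5; the sphere at (-4, 13) does not reach this height (|z−center|=11.400 > r=6.5); Merging all regions: only the r=5 cylinder at (10.5, 11) is present, so the union is just that shape — 1 connected region. The outline is a single polygon with 16 vertices. Extrusion per mm of travel: 0.4 × 0.2 / (π × 0.875²) = 0.033260. Accumulating E over each segment gives final E = 1.0385.

G0 X5.50 Y11.00 Z28.40
G1 X5.88 Y9.09 E0.0648
G1 X6.96 Y7.46 E0.1298
G1 X8.59 Y6.38 E0.1948
G1 X10.50 Y6.00 E0.2596
G1 X12.41 Y6.38 E0.3244
G1 X14.04 Y7.46 E0.3894
G1 X15.12 Y9.09 E0.4545
G1 X15.50 Y11.00 E0.5192
G1 X15.12 Y12.91 E0.5840
G1 X14.04 Y14.54 E0.6490
G1 X12.41 Y15.62 E0.7141
G1 X10.50 Y16.00 E0.7788
G1 X8.59 Y15.62 E0.8436
G1 X6.96 Y14.54 E0.9086
G1 X5.88 Y12.91 E0.9737
G1 X5.50 Y11.00 E1.0385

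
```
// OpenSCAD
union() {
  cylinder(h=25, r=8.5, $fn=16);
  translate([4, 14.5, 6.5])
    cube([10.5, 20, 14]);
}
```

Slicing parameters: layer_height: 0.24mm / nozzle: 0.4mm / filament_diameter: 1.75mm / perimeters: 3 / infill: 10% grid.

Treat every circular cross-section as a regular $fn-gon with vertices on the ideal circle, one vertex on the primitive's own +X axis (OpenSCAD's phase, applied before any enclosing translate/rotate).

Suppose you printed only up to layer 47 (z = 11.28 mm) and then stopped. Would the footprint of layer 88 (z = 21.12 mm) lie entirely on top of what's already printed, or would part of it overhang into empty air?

Compare the two slices. At z = 11.28: the cylinder: section is a regular 16-gon, circumradius r=8.5 (area = (16/2)·8.500²·sin(360°/16) = 221.19 mm²); the 10.5×20 cube at (4, 14.5) contributes its full rectangle (area 210.00 mm²); Merging all regions: the 2 present regions are separate (no shared area or edge), so areas and boundary lengths simply add and each stays a separate island — area = 431.19 mm². At z = 21.12: the r=8.5 cylinder contributes a regular 16-gon of circumradius 8.5 (area = (16/2)·8.500²·sin(360°/16) = 221.19 mm²); the cube at (4, 14.5) is not intersected at this z (z outside [6.5, 20.5]); Merging all regions: only the r=8.5 cylinder is present, so the union is just that shape — area = 221.19 mm². Checking containment: the cross-section at z = 21.12 is a subset of the cross-section at z = 11.28.

entirely on top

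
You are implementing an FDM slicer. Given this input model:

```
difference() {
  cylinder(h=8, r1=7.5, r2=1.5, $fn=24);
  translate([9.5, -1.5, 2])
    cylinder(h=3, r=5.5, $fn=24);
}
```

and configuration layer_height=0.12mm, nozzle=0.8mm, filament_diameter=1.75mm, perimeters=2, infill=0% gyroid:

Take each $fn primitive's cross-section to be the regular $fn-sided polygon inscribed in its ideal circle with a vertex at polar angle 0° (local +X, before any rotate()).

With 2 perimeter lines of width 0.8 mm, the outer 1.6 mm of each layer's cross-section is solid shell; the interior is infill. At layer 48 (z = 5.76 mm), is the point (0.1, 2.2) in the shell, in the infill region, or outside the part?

At z = 5.76 mm: the cone: at t=0.720 of its height the radius interpolates to r₁+(r₂−r₁)t = 3.180, giving a regular 24-gon of that circumradius; the cylinder at (9.5, -1.5) is not intersected at this z (z outside [2, 5]); Taking the first minus the rest: none of the subtracted shapes is present at this height, so the cone is unchanged — 1 connected region. Overall, the cross-section is a single solid region. The nearest boundary edge runs (0.82, 3.07)→(0.00, 3.18); distance from the point to it = 0.96 mm. The point is inside the cross-section, 0.96 mm from the nearest boundary — within the 1.6 mm shell band (2 × 0.8).

shell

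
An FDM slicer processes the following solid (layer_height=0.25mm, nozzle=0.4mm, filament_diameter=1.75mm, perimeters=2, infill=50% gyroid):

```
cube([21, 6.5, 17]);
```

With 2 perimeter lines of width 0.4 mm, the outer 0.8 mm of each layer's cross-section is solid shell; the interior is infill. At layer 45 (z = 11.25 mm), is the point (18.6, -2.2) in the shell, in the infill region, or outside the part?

outside

At z = 11.25 mm: the cube is present — its section is the full 21×6.5 rectangle. Overall, the cross-section is a single solid region. The nearest boundary edge runs (0.00, 0.00)→(21.00, 0.00); distance from the point to it = 2.20 mm. The point is not inside any of the regions above, so it lies outside the cross-section (2.20 mm from the nearest boundary).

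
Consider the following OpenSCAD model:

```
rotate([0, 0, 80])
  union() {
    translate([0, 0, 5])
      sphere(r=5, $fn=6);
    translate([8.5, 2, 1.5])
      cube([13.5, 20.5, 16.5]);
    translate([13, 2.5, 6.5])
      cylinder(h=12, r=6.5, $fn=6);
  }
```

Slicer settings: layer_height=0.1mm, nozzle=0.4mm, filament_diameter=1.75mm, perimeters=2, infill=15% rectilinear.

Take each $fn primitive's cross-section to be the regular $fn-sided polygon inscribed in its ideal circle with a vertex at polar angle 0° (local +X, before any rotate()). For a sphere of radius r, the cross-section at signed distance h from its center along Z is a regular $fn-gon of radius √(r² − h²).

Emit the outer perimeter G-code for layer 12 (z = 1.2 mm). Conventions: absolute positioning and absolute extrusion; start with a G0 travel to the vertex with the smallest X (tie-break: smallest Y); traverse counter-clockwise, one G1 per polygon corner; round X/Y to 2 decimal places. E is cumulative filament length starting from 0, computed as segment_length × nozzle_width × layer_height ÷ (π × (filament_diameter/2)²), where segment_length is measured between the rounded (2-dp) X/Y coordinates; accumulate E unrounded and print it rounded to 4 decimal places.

G0 X-3.05 Y-1.11 Z1.20
G1 X-0.56 Y-3.20 E0.0541
G1 X2.49 Y-2.09 E0.1080
G1 X3.05 Y1.11 E0.1621
G1 X0.56 Y3.20 E0.2161
G1 X-2.49 Y2.09 E0.2701
G1 X-3.05 Y-1.11 E0.3241

At z = 1.2 mm: the sphere: section is a regular 6-gon, circumradius = √(r²−h²) = √(5²−3.8²) = 3.250; the cube at (8.5, 2) is not intersected at this z (z outside [1.5, 18]); the cylinder at (13, 2.5) is absent (z outside [6.5, 18.5]); Taking the union: only the r=5 sphere is present, so the union is just that shape — 1 connected region; (rotated 80° about Z; rotation is an isometry so areas/perimeters/island counts are preserved). The outline is a single polygon with 6 vertices. Extrusion per mm of travel: 0.4 × 0.1 / (π × 0.875²) = 0.016630. Accumulating E over each segment gives final E = 0.3241.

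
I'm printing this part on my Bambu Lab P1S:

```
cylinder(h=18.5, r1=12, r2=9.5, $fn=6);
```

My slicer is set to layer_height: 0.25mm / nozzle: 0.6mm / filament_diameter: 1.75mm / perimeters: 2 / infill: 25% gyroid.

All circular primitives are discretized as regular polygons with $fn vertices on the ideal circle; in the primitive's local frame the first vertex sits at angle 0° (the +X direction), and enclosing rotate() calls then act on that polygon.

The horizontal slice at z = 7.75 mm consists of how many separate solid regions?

1

At z = 7.75 mm: the cone (r1=12→r2=9.5) has section circumradius 10.953 here — a regular 6-gon. The result has 1 disconnected region.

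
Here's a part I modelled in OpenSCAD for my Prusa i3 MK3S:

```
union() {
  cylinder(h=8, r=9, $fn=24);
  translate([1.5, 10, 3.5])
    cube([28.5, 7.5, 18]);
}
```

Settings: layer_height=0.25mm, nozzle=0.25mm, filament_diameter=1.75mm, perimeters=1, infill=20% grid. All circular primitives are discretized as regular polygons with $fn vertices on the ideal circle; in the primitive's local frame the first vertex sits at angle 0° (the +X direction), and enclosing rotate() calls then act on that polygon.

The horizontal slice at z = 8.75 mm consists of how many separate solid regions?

1

At z = 8.75 mm: the cylinder is not intersected at this z (z outside [0, 8]); the 28.5×7.5 cube at (1.5, 10) contributes its full rectangle; Combining (union): only the 28.5×7.5 cube at (1.5, 10) is present, so the union is just that shape — 1 connected region. The result has 1 disconnected region.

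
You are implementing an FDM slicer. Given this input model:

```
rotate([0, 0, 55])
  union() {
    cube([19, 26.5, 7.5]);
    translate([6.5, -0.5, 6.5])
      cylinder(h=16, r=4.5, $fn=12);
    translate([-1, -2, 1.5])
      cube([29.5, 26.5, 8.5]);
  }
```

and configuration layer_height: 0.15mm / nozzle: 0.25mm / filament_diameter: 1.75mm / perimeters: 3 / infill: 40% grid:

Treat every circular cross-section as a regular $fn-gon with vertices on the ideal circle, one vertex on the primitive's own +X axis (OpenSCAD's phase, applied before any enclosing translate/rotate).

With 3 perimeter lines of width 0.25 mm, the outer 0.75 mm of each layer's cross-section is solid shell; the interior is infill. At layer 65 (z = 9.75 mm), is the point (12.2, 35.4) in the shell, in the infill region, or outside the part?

outside

At z = 9.75 mm: the cube does not reach this height (z outside [0, 7.5]); the r=4.5 cylinder at (6.5, -0.5) contributes a regular 12-gon of circumradius 4.5; the 29.5×26.5 cube at (-1, -2) contributes its full rectangle; Taking the union: the regions partially overlap (shared area 43.27 mm²), so overlapping operands fuse into one piece — 1 connected region; (rotated 55° about Z; rotation is an isometry so areas/perimeters/island counts are preserved). Overall, the cross-section is a single solid region. Undo the 55° rotation: the query point maps to (35.996, 10.311) in the un-rotated model frame. The nearest boundary edge runs (28.50, 24.50)→(28.50, -2.00); distance from the point to it = 7.50 mm. The point is not inside any of the regions above, so it lies outside the cross-section (7.50 mm from the nearest boundary).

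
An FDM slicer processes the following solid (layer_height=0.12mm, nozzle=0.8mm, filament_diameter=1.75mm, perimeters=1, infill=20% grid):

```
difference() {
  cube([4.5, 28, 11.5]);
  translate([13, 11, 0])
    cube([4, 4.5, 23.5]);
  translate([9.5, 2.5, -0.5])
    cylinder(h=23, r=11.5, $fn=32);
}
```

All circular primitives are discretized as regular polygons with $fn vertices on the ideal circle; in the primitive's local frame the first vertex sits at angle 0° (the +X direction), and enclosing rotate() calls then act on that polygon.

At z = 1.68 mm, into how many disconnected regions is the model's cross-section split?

1

At z = 1.68 mm: the cube (footprint 4.5×28) is included at this height; the 4×4.5 cube at (13, 11) contributes its full rectangle; the r=11.5 cylinder at (9.5, 2.5) contributes a regular 32-gon of circumradius 11.5; Subtracting the remaining from the first: starting from the 4.5×28 cube, the 4×4.5 cube at (13, 11) misses the remaining region (no effect); the r=11.5 cylinder at (9.5, 2.5) partially overlaps it — only the 50.45 mm² overlap (of its 412.81 mm²) is removed, clipping the outline — 1 connected region. The result has 1 disconnected region.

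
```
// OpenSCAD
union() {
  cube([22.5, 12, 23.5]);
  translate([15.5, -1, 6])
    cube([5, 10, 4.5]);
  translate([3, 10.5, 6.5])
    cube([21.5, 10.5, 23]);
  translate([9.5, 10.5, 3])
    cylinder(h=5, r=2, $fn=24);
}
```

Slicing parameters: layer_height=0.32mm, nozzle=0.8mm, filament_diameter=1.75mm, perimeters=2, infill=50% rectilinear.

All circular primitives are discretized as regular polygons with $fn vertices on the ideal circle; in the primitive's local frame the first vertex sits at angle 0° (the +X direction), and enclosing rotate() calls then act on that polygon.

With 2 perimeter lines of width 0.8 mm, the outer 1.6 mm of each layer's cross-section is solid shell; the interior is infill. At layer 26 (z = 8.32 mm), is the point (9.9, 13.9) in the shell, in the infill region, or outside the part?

At z = 8.32 mm: the cube is present — its section is the full 22.5×12 rectangle; the cube at (15.5, -1) (footprint 5×10) is included at this height; the 21.5×10.5 cube at (3, 10.5) contributes its full rectangle; the cylinder at (9.5, 10.5) does not reach this height (z outside [3, 8]); Combining (union): the regions partially overlap (shared area 74.25 mm²), so overlapping operands fuse into one piece — 1 connected region. Overall, the cross-section is a single solid region. The nearest boundary edge runs (3.00, 12.00)→(3.00, 21.00); distance from the point to it = 6.90 mm. The point is inside the cross-section and 6.90 mm from the nearest boundary — more than the 1.6 mm shell width (2 × 0.8), so it's in the infill interior.

infill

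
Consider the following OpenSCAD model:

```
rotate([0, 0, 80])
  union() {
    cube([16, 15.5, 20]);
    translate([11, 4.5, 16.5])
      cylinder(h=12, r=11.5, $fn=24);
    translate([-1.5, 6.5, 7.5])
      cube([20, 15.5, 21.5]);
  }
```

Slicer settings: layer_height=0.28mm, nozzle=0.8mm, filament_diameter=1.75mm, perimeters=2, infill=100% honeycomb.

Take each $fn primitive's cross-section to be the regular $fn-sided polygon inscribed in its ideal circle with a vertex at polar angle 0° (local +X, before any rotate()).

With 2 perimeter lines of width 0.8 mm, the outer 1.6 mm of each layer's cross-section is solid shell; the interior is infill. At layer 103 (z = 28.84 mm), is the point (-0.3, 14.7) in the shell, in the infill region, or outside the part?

At z = 28.84 mm: the cube does not reach this height (z outside [0, 20]); the cylinder at (11, 4.5) does not reach this height (z outside [16.5, 28.5]); the cube at (-1.5, 6.5) is present — its section is the full 20×15.5 rectangle; Taking the union: only the 20×15.5 cube at (-1.5, 6.5) is present, so the union is just that shape — 1 connected region; (rotated 80° about Z; rotation is an isometry so areas/perimeters/island counts are preserved). Overall, the cross-section is a single solid region. Undo the 80° rotation: the query point maps to (14.425, 2.848) in the un-rotated model frame. The nearest boundary edge runs (-1.50, 6.50)→(18.50, 6.50); distance from the point to it = 3.65 mm. The point is not inside any of the regions above, so it lies outside the cross-section (3.65 mm from the nearest boundary).

outside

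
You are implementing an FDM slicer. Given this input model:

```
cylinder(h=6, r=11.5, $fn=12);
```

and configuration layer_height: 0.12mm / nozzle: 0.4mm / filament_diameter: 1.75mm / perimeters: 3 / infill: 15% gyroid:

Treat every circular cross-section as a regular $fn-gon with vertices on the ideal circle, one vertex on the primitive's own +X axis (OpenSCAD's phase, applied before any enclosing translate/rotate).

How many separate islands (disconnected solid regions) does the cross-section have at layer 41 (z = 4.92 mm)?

At z = 4.92 mm: the cylinder: section is a regular 12-gon, circumradius r=11.5. Overall, the cross-section is a single solid region. Island count = 1.

1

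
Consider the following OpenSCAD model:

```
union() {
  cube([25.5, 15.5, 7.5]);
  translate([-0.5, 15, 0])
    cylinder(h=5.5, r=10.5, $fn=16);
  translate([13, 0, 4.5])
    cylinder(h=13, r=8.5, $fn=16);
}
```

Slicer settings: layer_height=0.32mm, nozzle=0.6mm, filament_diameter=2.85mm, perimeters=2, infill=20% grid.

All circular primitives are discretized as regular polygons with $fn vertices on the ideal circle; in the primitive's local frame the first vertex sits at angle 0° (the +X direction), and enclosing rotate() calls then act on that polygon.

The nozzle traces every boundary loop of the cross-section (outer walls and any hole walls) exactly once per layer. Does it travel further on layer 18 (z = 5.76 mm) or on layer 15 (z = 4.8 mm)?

layer 15 (z = 4.8 mm)

Layer 18 (z = 5.76): the 25.5×15.5 cube contributes its full rectangle (perimeter 82.00 mm); the cylinder at (-0.5, 15) is not intersected at this z (z outside [0, 5.5]); the r=8.5 cylinder at (13, 0) gives a regular 16-gon of circumradius 8.5 (constant along its height) (perimeter = 2·16·8.500·sin(180°/16) = 53.06 mm); Combining (union): the regions partially overlap (shared area 110.60 mm²), so the edge portions inside another operand are dropped and the merged outline is re-measured after clipping — boundary = 91.53 mm. So its perimeter = 91.53 mm. Layer 15 (z = 4.8): the cube is present — its section is the full 25.5×15.5 rectangle (perimeter 82.00 mm); the r=10.5 cylinder at (-0.5, 15) gives a regular 16-gon of circumradius 10.5 (constant along its height) (perimeter = 2·16·10.500·sin(180°/16) = 65.55 mm); the r=8.5 cylinder at (13, 0) gives a regular 16-gon of circumradius 8.5 (constant along its height) (perimeter = 2·16·8.500·sin(180°/16) = 53.06 mm); Combining (union): the regions partially overlap (shared area 194.73 mm²), so the edge portions inside another operand are dropped and the merged outline is re-measured after clipping — boundary = 119.89 mm. So its perimeter = 119.89 mm. Layer 15 is larger (119.89 vs 91.53 mm).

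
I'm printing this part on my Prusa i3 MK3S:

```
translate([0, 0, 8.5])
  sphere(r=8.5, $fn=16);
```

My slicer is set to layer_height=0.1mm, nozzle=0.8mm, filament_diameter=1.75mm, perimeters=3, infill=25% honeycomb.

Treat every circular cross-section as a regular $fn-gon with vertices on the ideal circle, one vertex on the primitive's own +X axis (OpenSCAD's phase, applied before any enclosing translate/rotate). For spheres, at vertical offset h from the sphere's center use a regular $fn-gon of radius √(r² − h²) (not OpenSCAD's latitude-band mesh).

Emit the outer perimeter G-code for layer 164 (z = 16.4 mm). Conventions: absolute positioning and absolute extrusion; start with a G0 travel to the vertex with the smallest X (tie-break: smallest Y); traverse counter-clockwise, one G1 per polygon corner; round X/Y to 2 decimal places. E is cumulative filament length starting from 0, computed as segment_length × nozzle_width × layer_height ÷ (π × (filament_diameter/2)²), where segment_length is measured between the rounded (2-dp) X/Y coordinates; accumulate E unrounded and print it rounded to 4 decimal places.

G0 X-3.14 Y0.00 Z16.40
G1 X-2.90 Y-1.20 E0.0407
G1 X-2.22 Y-2.22 E0.0815
G1 X-1.20 Y-2.90 E0.1222
G1 X0.00 Y-3.14 E0.1630
G1 X1.20 Y-2.90 E0.2037
G1 X2.22 Y-2.22 E0.2444
G1 X2.90 Y-1.20 E0.2852
G1 X3.14 Y0.00 E0.3259
G1 X2.90 Y1.20 E0.3666
G1 X2.22 Y2.22 E0.4074
G1 X1.20 Y2.90 E0.4482
G1 X0.00 Y3.14 E0.4889
G1 X-1.20 Y2.90 E0.5296
G1 X-2.22 Y2.22 E0.5703
G1 X-2.90 Y1.20 E0.6111
G1 X-3.14 Y0.00 E0.6518

At z = 16.4 mm: the sphere: section is a regular 16-gon, circumradius = √(r²−h²) = √(8.5²−7.9²) = 3.137. The outline is a single polygon with 16 vertices. Extrusion per mm of travel: 0.8 × 0.1 / (π × 0.875²) = 0.033260. Accumulating E over each segment gives final E = 0.6518.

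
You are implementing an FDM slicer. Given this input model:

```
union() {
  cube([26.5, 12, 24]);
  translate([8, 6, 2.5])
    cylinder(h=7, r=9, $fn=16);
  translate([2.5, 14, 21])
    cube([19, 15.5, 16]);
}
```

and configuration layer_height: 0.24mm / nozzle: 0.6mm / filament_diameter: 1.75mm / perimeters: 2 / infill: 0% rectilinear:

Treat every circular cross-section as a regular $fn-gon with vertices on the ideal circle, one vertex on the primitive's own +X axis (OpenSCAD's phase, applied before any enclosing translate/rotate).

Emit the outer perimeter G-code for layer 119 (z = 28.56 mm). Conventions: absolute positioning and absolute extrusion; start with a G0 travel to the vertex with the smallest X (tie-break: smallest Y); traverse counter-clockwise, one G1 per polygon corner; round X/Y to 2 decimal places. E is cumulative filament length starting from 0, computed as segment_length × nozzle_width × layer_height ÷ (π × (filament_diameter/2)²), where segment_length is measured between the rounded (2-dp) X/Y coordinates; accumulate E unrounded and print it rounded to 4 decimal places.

G0 X2.50 Y14.00 Z28.56
G1 X21.50 Y14.00 E1.1375
G1 X21.50 Y29.50 E2.0655
G1 X2.50 Y29.50 E3.2030
G1 X2.50 Y14.00 E4.1309

At z = 28.56 mm: the cube is absent (z outside [0, 24]); the cylinder at (8, 6) is not intersected at this z (z outside [2.5, 9.5]); the 19×15.5 cube at (2.5, 14) contributes its full rectangle; Combining (union): only the 19×15.5 cube at (2.5, 14) is present, so the union is just that shape — 1 connected region. The outline is a single polygon with 4 vertices. Extrusion per mm of travel: 0.6 × 0.24 / (π × 0.875²) = 0.059868. Accumulating E over each segment gives final E = 4.1309.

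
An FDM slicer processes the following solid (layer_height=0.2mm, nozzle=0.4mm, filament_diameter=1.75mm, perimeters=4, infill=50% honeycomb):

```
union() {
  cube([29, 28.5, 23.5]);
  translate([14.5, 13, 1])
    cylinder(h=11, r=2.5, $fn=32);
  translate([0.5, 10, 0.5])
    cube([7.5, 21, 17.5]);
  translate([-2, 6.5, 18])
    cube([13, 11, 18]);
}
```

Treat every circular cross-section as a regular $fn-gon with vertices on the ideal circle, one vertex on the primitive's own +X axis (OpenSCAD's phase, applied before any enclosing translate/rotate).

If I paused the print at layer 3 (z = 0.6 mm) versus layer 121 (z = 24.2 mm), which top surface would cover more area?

Layer 3 (z = 0.6): the 29×28.5 cube contributes its full rectangle (area 826.50 mm²); the cylinder at (14.5, 13) does not reach this height (z outside [1, 12]); the cube at (0.5, 10) is present — its section is the full 7.5×21 rectangle (area 157.50 mm²); the cube at (-2, 6.5) is absent (z outside [18, 36]); Combining (union): the regions partially overlap — summed areas 984.00 mm² minus the doubly-counted overlap 138.75 mm² gives 845.25 mm² — area = 845.25 mm². So its area = 845.25 mm². Layer 121 (z = 24.2): the cube is not intersected at this z (z outside [0, 23.5]); the cylinder at (14.5, 13) is not intersected at this z (z outside [1, 12]); the cube at (0.5, 10) is absent (z outside [0.5, 18]); the cube at (-2, 6.5) is present — its section is the full 13×11 rectangle (area 143.00 mm²); Merging all regions: only the 13×11 cube at (-2, 6.5) is present, so the union is just that shape — area = 143.00 mm². So its area = 143.00 mm². Layer 3 is larger (845.25 vs 143.00 mm²).

layer 3 (z = 0.6 mm)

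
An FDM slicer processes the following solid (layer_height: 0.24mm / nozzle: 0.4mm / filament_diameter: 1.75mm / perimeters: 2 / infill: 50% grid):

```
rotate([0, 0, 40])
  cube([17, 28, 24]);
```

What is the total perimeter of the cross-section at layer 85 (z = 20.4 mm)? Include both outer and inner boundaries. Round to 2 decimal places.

90.00 mm

At z = 20.4 mm: the 17×28 cube contributes its full rectangle (perimeter 90.00 mm); (whole slice rotated 40° about Z — lengths, areas and connectivity unchanged). Overall, the cross-section is a single solid region. Total boundary length (outer) = 90.00 mm.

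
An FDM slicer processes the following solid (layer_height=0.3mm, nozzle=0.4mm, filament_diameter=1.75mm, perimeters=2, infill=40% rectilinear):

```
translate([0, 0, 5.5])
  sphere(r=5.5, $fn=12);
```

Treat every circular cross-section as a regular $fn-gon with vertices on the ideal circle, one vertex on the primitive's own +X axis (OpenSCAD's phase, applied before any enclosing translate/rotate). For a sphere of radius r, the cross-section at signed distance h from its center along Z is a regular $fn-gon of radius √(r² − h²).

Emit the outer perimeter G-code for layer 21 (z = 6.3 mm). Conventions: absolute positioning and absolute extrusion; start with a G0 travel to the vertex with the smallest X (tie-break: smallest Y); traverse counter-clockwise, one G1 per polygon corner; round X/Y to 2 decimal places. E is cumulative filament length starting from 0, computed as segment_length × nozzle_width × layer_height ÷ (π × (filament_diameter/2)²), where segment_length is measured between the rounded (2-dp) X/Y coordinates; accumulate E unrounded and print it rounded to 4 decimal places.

At z = 6.3 mm: the sphere: section is a regular 12-gon, circumradius = √(r²−h²) = √(5.5²−0.8²) = 5.442. The outline is a single polygon with 12 vertices. Extrusion per mm of travel: 0.4 × 0.3 / (π × 0.875²) = 0.049890. Accumulating E over each segment gives final E = 1.6856.

G0 X-5.44 Y0.00 Z6.30
G1 X-4.71 Y-2.72 E0.1405
G1 X-2.72 Y-4.71 E0.2809
G1 X0.00 Y-5.44 E0.4214
G1 X2.72 Y-4.71 E0.5619
G1 X4.71 Y-2.72 E0.7023
G1 X5.44 Y0.00 E0.8428
G1 X4.71 Y2.72 E0.9833
G1 X2.72 Y4.71 E1.1237
G1 X0.00 Y5.44 E1.2642
G1 X-2.72 Y4.71 E1.4047
G1 X-4.71 Y2.72 E1.5451
G1 X-5.44 Y0.00 E1.6856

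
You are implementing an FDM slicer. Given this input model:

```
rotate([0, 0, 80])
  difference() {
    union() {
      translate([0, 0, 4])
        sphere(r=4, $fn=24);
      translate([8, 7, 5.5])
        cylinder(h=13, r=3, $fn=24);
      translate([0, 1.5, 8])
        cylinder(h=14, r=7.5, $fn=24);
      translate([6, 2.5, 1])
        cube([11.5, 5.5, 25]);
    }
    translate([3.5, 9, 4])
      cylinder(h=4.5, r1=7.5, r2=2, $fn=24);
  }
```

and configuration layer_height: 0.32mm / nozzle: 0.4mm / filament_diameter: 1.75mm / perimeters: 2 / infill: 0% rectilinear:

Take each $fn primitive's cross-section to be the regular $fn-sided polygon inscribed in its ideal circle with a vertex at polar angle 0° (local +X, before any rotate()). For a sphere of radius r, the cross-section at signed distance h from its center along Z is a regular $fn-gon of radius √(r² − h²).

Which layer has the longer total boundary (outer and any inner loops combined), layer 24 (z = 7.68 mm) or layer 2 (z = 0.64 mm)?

layer 24 (z = 7.68 mm)

Layer 24 (z = 7.68): the r=4 sphere contributes a regular 24-gon of circumradius √(4²−3.68²) = 1.568 (perimeter = 2·24·1.568·sin(180°/24) = 9.82 mm); the r=3 cylinder at (8, 7) gives a regular 24-gon of circumradius 3 (constant along its height) (perimeter = 2·24·3.000·sin(180°/24) = 18.80 mm); the cylinder at (0, 1.5) does not reach this height (z outside [8, 22]); the cube at (6, 2.5) (footprint 11.5×5.5) is included at this height (perimeter 34.00 mm); Merging all regions: the regions partially overlap (shared area 17.40 mm²), so the edge portions inside another operand are dropped and the merged outline is re-measured after clipping — boundary = 46.68 mm; the cone at (3.5, 9) contributes a regular 24-gon of circumradius 3.002 (interpolated between r1=7.5 and r2=2 at t=0.818) (perimeter = 2·24·3.002·sin(180°/24) = 18.81 mm); Taking the first minus the rest: starting from that combined region, the cone at (3.5, 9) partially overlaps it — only the 2.39 mm² overlap (of its 27.99 mm²) is removed, clipping the outline — boundary = 46.68 mm; (rotated 80° about Z; rotation is an isometry so areas/perimeters/island counts are preserved). So its perimeter = 46.68 mm. Layer 2 (z = 0.64): the r=4 sphere contributes a regular 24-gon of circumradius √(4²−3.36²) = 2.170 (perimeter = 2·24·2.170·sin(180°/24) = 13.60 mm); the cylinder at (8, 7) does not reach this height (z outside [5.5, 18.5]); the cylinder at (0, 1.5) is not intersected at this z (z outside [8, 22]); the cube at (6, 2.5) does not reach this height (z outside [1, 26]); Merging all regions: only the r=4 sphere is present, so the union is just that shape — boundary = 13.60 mm; the cone at (3.5, 9) is not intersected at this z (z outside [4, 8.5]); Subtracting the remaining from the first: none of the subtracted shapes is present at this height, so that combined region is unchanged — boundary = 13.60 mm; (rotated 80° about Z; rotation is an isometry so areas/perimeters/island counts are preserved). So its perimeter = 13.60 mm. Layer 24 is larger (46.68 vs 13.60 mm).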